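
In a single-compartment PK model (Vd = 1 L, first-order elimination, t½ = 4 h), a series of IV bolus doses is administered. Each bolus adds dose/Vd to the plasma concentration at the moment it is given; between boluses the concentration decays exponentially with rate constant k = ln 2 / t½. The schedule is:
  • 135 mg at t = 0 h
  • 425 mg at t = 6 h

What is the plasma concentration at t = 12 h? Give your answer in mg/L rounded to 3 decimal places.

k = ln 2 / 4 = 0.17329 per h
Dose 1 (135 mg at t=0 h): 135·exp(−0.17329·12) = 16.875 mg/L
Dose 2 (425 mg at t=6 h): 425·exp(−0.17329·6) = 150.260 mg/L
C(12) = 16.875 + 150.260 = 167.135 mg/L

167.135 mg/L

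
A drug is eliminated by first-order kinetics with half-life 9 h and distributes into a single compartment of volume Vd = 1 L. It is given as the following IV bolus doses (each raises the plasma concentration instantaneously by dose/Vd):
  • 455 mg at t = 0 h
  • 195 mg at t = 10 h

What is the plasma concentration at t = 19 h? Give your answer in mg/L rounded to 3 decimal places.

k = ln 2 / 9 = 0.07702 per h
Dose 1 (455 mg at t=0 h): 455·exp(−0.07702·19) = 105.318 mg/L
Dose 2 (195 mg at t=10 h): 195·exp(−0.07702·9) = 97.500 mg/L
C(19) = 105.318 + 97.500 = 202.818 mg/L

202.818 mg/L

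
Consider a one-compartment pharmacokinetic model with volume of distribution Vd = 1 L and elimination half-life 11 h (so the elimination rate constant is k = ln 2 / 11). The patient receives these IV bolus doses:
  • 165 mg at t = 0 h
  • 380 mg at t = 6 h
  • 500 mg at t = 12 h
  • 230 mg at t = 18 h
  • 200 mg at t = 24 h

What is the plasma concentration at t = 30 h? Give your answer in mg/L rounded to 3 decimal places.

k = ln 2 / 11 = 0.06301 per h
Dose 1 (165 mg at t=0 h): 165·exp(−0.06301·30) = 24.917 mg/L
Dose 2 (380 mg at t=6 h): 380·exp(−0.06301·24) = 83.751 mg/L
Dose 3 (500 mg at t=12 h): 500·exp(−0.06301·18) = 160.833 mg/L
Dose 4 (230 mg at t=18 h): 230·exp(−0.06301·12) = 107.977 mg/L
Dose 5 (200 mg at t=24 h): 200·exp(−0.06301·6) = 137.035 mg/L
C(30) = 24.917 + 83.751 + 160.833 + 107.977 + 137.035 = 514.513 mg/L

514.513 mg/L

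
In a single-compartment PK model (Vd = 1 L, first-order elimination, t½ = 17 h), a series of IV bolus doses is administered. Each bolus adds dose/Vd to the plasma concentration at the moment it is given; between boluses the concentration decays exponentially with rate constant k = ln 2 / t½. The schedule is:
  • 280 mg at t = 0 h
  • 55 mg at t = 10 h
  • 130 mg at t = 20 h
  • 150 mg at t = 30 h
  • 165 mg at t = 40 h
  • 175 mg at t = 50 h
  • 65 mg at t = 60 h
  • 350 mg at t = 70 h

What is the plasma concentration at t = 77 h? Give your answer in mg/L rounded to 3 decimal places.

440.798 mg/L

k = ln 2 / 17 = 0.04077 per h
Dose 1 (280 mg at t=0 h): 280·exp(−0.04077·77) = 12.125 mg/L
Dose 2 (55 mg at t=10 h): 55·exp(−0.04077·67) = 3.581 mg/L
Dose 3 (130 mg at t=20 h): 130·exp(−0.04077·57) = 12.724 mg/L
Dose 4 (150 mg at t=30 h): 150·exp(−0.04077·47) = 22.072 mg/L
Dose 5 (165 mg at t=40 h): 165·exp(−0.04077·37) = 36.501 mg/L
Dose 6 (175 mg at t=50 h): 175·exp(−0.04077·27) = 58.201 mg/L
Dose 7 (65 mg at t=60 h): 65·exp(−0.04077·17) = 32.500 mg/L
Dose 8 (350 mg at t=70 h): 350·exp(−0.04077·7) = 263.096 mg/L
C(77) = 12.125 + 3.581 + 12.724 + 22.072 + 36.501 + 58.201 + 32.500 + 263.096 = 440.798 mg/L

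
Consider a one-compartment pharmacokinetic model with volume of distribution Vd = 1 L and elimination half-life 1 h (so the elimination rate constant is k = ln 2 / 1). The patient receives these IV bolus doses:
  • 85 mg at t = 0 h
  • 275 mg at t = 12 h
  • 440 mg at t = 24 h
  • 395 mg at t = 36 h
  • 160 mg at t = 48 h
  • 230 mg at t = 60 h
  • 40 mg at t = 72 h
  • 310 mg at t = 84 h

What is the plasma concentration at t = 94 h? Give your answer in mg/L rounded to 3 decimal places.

0.303 mg/L

k = ln 2 / 1 = 0.69315 per h
Dose 1 (85 mg at t=0 h): 85·exp(−0.69315·94) = 0.000 mg/L
Dose 2 (275 mg at t=12 h): 275·exp(−0.69315·82) = 0.000 mg/L
Dose 3 (440 mg at t=24 h): 440·exp(−0.69315·70) = 0.000 mg/L
Dose 4 (395 mg at t=36 h): 395·exp(−0.69315·58) = 0.000 mg/L
Dose 5 (160 mg at t=48 h): 160·exp(−0.69315·46) = 0.000 mg/L
Dose 6 (230 mg at t=60 h): 230·exp(−0.69315·34) = 0.000 mg/L
Dose 7 (40 mg at t=72 h): 40·exp(−0.69315·22) = 0.000 mg/L
Dose 8 (310 mg at t=84 h): 310·exp(−0.69315·10) = 0.303 mg/L
C(94) = 0.000 + 0.000 + 0.000 + 0.000 + 0.000 + 0.000 + 0.000 + 0.303 = 0.303 mg/L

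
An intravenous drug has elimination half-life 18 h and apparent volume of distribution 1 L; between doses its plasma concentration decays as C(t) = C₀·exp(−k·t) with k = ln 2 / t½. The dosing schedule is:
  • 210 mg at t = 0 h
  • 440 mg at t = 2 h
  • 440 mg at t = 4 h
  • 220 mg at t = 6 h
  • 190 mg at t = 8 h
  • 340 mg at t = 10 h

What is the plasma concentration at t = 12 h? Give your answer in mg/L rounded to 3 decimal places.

k = ln 2 / 18 = 0.03851 per h
Dose 1 (210 mg at t=0 h): 210·exp(−0.03851·12) = 132.292 mg/L
Dose 2 (440 mg at t=2 h): 440·exp(−0.03851·10) = 299.374 mg/L
Dose 3 (440 mg at t=4 h): 440·exp(−0.03851·8) = 323.342 mg/L
Dose 4 (220 mg at t=6 h): 220·exp(−0.03851·6) = 174.614 mg/L
Dose 5 (190 mg at t=8 h): 190·exp(−0.03851·4) = 162.876 mg/L
Dose 6 (340 mg at t=10 h): 340·exp(−0.03851·2) = 314.797 mg/L
C(12) = 132.292 + 299.374 + 323.342 + 174.614 + 162.876 + 314.797 = 1407.295 mg/L

1407.295 mg/L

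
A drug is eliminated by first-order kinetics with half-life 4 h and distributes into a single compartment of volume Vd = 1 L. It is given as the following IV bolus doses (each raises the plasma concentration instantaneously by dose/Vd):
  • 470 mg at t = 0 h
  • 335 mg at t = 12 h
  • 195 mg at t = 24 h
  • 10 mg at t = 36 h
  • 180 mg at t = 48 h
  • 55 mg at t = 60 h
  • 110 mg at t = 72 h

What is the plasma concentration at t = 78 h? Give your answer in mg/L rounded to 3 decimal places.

k = ln 2 / 4 = 0.17329 per h
Dose 1 (470 mg at t=0 h): 470·exp(−0.17329·78) = 0.001 mg/L
Dose 2 (335 mg at t=12 h): 335·exp(−0.17329·66) = 0.004 mg/L
Dose 3 (195 mg at t=24 h): 195·exp(−0.17329·54) = 0.017 mg/L
Dose 4 (10 mg at t=36 h): 10·exp(−0.17329·42) = 0.007 mg/L
Dose 5 (180 mg at t=48 h): 180·exp(−0.17329·30) = 0.994 mg/L
Dose 6 (55 mg at t=60 h): 55·exp(−0.17329·18) = 2.431 mg/L
Dose 7 (110 mg at t=72 h): 110·exp(−0.17329·6) = 38.891 mg/L
C(78) = 0.001 + 0.004 + 0.017 + 0.007 + 0.994 + 2.431 + 38.891 = 42.344 mg/L

42.344 mg/L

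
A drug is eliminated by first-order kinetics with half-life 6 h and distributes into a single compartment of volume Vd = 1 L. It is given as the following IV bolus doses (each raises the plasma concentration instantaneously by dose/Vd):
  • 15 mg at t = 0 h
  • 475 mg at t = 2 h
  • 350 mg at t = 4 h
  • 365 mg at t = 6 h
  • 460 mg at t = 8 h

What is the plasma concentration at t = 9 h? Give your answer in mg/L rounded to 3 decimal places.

k = ln 2 / 6 = 0.11552 per h
Dose 1 (15 mg at t=0 h): 15·exp(−0.11552·9) = 5.303 mg/L
Dose 2 (475 mg at t=2 h): 475·exp(−0.11552·7) = 211.588 mg/L
Dose 3 (350 mg at t=4 h): 350·exp(−0.11552·5) = 196.431 mg/L
Dose 4 (365 mg at t=6 h): 365·exp(−0.11552·3) = 258.094 mg/L
Dose 5 (460 mg at t=8 h): 460·exp(−0.11552·1) = 409.813 mg/L
C(9) = 5.303 + 211.588 + 196.431 + 258.094 + 409.813 = 1081.230 mg/L

1081.230 mg/L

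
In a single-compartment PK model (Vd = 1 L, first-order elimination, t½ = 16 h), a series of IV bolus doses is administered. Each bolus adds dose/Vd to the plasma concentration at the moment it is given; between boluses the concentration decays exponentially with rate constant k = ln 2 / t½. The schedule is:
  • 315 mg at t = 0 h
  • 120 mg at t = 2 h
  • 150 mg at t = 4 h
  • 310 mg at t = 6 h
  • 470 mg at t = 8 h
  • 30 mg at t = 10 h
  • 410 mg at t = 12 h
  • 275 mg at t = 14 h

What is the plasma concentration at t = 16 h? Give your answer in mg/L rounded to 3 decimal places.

1465.548 mg/L

k = ln 2 / 16 = 0.04332 per h
Dose 1 (315 mg at t=0 h): 315·exp(−0.04332·16) = 157.500 mg/L
Dose 2 (120 mg at t=2 h): 120·exp(−0.04332·14) = 65.430 mg/L
Dose 3 (150 mg at t=4 h): 150·exp(−0.04332·12) = 89.191 mg/L
Dose 4 (310 mg at t=6 h): 310·exp(−0.04332·10) = 201.010 mg/L
Dose 5 (470 mg at t=8 h): 470·exp(−0.04332·8) = 332.340 mg/L
Dose 6 (30 mg at t=10 h): 30·exp(−0.04332·6) = 23.133 mg/L
Dose 7 (410 mg at t=12 h): 410·exp(−0.04332·4) = 344.768 mg/L
Dose 8 (275 mg at t=14 h): 275·exp(−0.04332·2) = 252.176 mg/L
C(16) = 157.500 + 65.430 + 89.191 + 201.010 + 332.340 + 23.133 + 344.768 + 252.176 = 1465.548 mg/L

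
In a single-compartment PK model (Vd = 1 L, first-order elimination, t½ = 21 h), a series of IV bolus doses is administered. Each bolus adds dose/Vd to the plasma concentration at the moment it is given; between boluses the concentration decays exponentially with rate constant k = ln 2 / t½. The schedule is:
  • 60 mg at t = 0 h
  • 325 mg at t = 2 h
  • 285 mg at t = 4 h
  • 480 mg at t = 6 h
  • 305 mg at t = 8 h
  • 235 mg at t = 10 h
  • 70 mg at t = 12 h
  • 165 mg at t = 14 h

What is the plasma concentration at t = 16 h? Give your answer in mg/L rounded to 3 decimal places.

k = ln 2 / 21 = 0.03301 per h
Dose 1 (60 mg at t=0 h): 60·exp(−0.03301·16) = 35.383 mg/L
Dose 2 (325 mg at t=2 h): 325·exp(−0.03301·14) = 204.737 mg/L
Dose 3 (285 mg at t=4 h): 285·exp(−0.03301·12) = 191.791 mg/L
Dose 4 (480 mg at t=6 h): 480·exp(−0.03301·10) = 345.059 mg/L
Dose 5 (305 mg at t=8 h): 305·exp(−0.03301·8) = 234.219 mg/L
Dose 6 (235 mg at t=10 h): 235·exp(−0.03301·6) = 192.779 mg/L
Dose 7 (70 mg at t=12 h): 70·exp(−0.03301·4) = 61.342 mg/L
Dose 8 (165 mg at t=14 h): 165·exp(−0.03301·2) = 154.459 mg/L
C(16) = 35.383 + 204.737 + 191.791 + 345.059 + 234.219 + 192.779 + 61.342 + 154.459 = 1419.769 mg/L

1419.769 mg/L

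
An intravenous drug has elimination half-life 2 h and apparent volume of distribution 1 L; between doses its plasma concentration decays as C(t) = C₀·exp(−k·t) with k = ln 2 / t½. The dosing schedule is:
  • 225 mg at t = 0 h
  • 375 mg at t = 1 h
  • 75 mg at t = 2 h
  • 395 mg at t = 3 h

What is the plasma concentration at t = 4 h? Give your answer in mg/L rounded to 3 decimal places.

505.640 mg/L

k = ln 2 / 2 = 0.34657 per h
Dose 1 (225 mg at t=0 h): 225·exp(−0.34657·4) = 56.250 mg/L
Dose 2 (375 mg at t=1 h): 375·exp(−0.34657·3) = 132.583 mg/L
Dose 3 (75 mg at t=2 h): 75·exp(−0.34657·2) = 37.500 mg/L
Dose 4 (395 mg at t=3 h): 395·exp(−0.34657·1) = 279.307 mg/L
C(4) = 56.250 + 132.583 + 37.500 + 279.307 = 505.640 mg/L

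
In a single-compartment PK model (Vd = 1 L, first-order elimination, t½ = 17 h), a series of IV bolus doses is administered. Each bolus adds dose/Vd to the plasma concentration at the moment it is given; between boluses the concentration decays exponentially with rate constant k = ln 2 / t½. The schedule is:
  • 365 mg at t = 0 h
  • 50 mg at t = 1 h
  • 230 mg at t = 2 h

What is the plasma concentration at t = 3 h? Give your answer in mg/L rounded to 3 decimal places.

589.871 mg/L

k = ln 2 / 17 = 0.04077 per h
Dose 1 (365 mg at t=0 h): 365·exp(−0.04077·3) = 322.976 mg/L
Dose 2 (50 mg at t=1 h): 50·exp(−0.04077·2) = 46.084 mg/L
Dose 3 (230 mg at t=2 h): 230·exp(−0.04077·1) = 220.811 mg/L
C(3) = 322.976 + 46.084 + 220.811 = 589.871 mg/L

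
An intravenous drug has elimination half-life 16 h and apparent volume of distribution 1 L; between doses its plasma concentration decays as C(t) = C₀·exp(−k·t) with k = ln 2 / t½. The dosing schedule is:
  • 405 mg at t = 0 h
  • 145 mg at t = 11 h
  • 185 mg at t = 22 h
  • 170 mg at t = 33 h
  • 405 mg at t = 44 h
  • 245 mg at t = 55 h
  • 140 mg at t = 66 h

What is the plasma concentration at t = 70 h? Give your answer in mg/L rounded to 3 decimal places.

465.075 mg/L

k = ln 2 / 16 = 0.04332 per h
Dose 1 (405 mg at t=0 h): 405·exp(−0.04332·70) = 19.519 mg/L
Dose 2 (145 mg at t=11 h): 145·exp(−0.04332·59) = 11.254 mg/L
Dose 3 (185 mg at t=22 h): 185·exp(−0.04332·48) = 23.125 mg/L
Dose 4 (170 mg at t=33 h): 170·exp(−0.04332·37) = 34.223 mg/L
Dose 5 (405 mg at t=44 h): 405·exp(−0.04332·26) = 131.305 mg/L
Dose 6 (245 mg at t=55 h): 245·exp(−0.04332·15) = 127.924 mg/L
Dose 7 (140 mg at t=66 h): 140·exp(−0.04332·4) = 117.725 mg/L
C(70) = 19.519 + 11.254 + 23.125 + 34.223 + 131.305 + 127.924 + 117.725 = 465.075 mg/L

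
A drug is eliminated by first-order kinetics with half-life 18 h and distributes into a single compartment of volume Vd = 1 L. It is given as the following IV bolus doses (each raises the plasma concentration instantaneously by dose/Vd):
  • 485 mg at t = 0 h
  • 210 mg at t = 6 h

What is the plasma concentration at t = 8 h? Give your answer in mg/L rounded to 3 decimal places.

k = ln 2 / 18 = 0.03851 per h
Dose 1 (485 mg at t=0 h): 485·exp(−0.03851·8) = 356.411 mg/L
Dose 2 (210 mg at t=6 h): 210·exp(−0.03851·2) = 194.434 mg/L
C(8) = 356.411 + 194.434 = 550.844 mg/L

550.844 mg/L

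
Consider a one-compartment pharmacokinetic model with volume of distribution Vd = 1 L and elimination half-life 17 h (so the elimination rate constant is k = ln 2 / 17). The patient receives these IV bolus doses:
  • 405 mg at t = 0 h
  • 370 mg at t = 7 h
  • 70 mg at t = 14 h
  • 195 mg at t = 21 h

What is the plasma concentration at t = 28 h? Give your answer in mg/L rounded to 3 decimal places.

k = ln 2 / 17 = 0.04077 per h
Dose 1 (405 mg at t=0 h): 405·exp(−0.04077·28) = 129.313 mg/L
Dose 2 (370 mg at t=7 h): 370·exp(−0.04077·21) = 157.160 mg/L
Dose 3 (70 mg at t=14 h): 70·exp(−0.04077·14) = 39.554 mg/L
Dose 4 (195 mg at t=21 h): 195·exp(−0.04077·7) = 146.582 mg/L
C(28) = 129.313 + 157.160 + 39.554 + 146.582 = 472.609 mg/L

472.609 mg/L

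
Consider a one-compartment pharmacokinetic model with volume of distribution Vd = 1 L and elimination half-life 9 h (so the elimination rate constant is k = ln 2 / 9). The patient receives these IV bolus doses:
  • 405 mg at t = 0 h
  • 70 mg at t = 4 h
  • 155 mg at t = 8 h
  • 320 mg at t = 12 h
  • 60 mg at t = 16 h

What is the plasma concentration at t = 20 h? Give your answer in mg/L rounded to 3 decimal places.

385.624 mg/L

k = ln 2 / 9 = 0.07702 per h
Dose 1 (405 mg at t=0 h): 405·exp(−0.07702·20) = 86.796 mg/L
Dose 2 (70 mg at t=4 h): 70·exp(−0.07702·16) = 20.414 mg/L
Dose 3 (155 mg at t=8 h): 155·exp(−0.07702·12) = 61.512 mg/L
Dose 4 (320 mg at t=12 h): 320·exp(−0.07702·8) = 172.810 mg/L
Dose 5 (60 mg at t=16 h): 60·exp(−0.07702·4) = 44.092 mg/L
C(20) = 86.796 + 20.414 + 61.512 + 172.810 + 44.092 = 385.624 mg/L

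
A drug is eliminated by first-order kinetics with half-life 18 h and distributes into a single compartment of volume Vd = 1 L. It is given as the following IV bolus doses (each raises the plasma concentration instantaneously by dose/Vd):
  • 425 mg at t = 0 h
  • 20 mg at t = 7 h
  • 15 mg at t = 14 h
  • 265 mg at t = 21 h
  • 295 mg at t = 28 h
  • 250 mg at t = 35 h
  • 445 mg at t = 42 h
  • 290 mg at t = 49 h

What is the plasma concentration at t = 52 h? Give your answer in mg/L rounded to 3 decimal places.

k = ln 2 / 18 = 0.03851 per h
Dose 1 (425 mg at t=0 h): 425·exp(−0.03851·52) = 57.378 mg/L
Dose 2 (20 mg at t=7 h): 20·exp(−0.03851·45) = 3.536 mg/L
Dose 3 (15 mg at t=14 h): 15·exp(−0.03851·38) = 3.472 mg/L
Dose 4 (265 mg at t=21 h): 265·exp(−0.03851·31) = 80.317 mg/L
Dose 5 (295 mg at t=28 h): 295·exp(−0.03851·24) = 117.071 mg/L
Dose 6 (250 mg at t=35 h): 250·exp(−0.03851·17) = 129.907 mg/L
Dose 7 (445 mg at t=42 h): 445·exp(−0.03851·10) = 302.776 mg/L
Dose 8 (290 mg at t=49 h): 290·exp(−0.03851·3) = 258.361 mg/L
C(52) = 57.378 + 3.536 + 3.472 + 80.317 + 117.071 + 129.907 + 302.776 + 258.361 = 952.817 mg/L

952.817 mg/L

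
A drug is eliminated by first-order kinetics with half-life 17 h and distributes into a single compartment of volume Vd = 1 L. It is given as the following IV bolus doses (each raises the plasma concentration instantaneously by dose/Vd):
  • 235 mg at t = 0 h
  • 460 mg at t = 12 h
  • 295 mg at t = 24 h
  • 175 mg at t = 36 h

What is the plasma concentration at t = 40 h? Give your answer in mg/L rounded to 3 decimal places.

k = ln 2 / 17 = 0.04077 per h
Dose 1 (235 mg at t=0 h): 235·exp(−0.04077·40) = 46.000 mg/L
Dose 2 (460 mg at t=12 h): 460·exp(−0.04077·28) = 146.874 mg/L
Dose 3 (295 mg at t=24 h): 295·exp(−0.04077·16) = 153.638 mg/L
Dose 4 (175 mg at t=36 h): 175·exp(−0.04077·4) = 148.665 mg/L
C(40) = 46.000 + 146.874 + 153.638 + 148.665 = 495.177 mg/L

495.177 mg/L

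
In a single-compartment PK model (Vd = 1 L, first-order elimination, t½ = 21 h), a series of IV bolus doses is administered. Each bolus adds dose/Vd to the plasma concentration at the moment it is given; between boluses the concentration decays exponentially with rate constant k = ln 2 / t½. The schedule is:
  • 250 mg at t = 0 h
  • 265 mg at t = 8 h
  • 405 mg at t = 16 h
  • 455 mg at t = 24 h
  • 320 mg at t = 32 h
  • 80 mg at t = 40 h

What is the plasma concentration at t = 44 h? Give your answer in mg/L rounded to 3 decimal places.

k = ln 2 / 21 = 0.03301 per h
Dose 1 (250 mg at t=0 h): 250·exp(−0.03301·44) = 58.507 mg/L
Dose 2 (265 mg at t=8 h): 265·exp(−0.03301·36) = 80.760 mg/L
Dose 3 (405 mg at t=16 h): 405·exp(−0.03301·28) = 160.724 mg/L
Dose 4 (455 mg at t=24 h): 455·exp(−0.03301·20) = 235.134 mg/L
Dose 5 (320 mg at t=32 h): 320·exp(−0.03301·12) = 215.344 mg/L
Dose 6 (80 mg at t=40 h): 80·exp(−0.03301·4) = 70.105 mg/L
C(44) = 58.507 + 80.760 + 160.724 + 235.134 + 215.344 + 70.105 = 820.575 mg/L

820.575 mg/L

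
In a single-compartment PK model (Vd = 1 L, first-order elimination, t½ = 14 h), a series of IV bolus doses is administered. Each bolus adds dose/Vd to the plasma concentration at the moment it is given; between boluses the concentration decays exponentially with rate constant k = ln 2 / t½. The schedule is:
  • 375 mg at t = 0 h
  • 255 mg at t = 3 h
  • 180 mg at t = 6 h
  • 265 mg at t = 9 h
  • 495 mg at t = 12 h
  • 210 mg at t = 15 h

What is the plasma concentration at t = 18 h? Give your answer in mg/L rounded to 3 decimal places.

k = ln 2 / 14 = 0.04951 per h
Dose 1 (375 mg at t=0 h): 375·exp(−0.04951·18) = 153.813 mg/L
Dose 2 (255 mg at t=3 h): 255·exp(−0.04951·15) = 121.341 mg/L
Dose 3 (180 mg at t=6 h): 180·exp(−0.04951·12) = 99.368 mg/L
Dose 4 (265 mg at t=9 h): 265·exp(−0.04951·9) = 169.717 mg/L
Dose 5 (495 mg at t=12 h): 495·exp(−0.04951·6) = 367.784 mg/L
Dose 6 (210 mg at t=15 h): 210·exp(−0.04951·3) = 181.014 mg/L
C(18) = 153.813 + 121.341 + 99.368 + 169.717 + 367.784 + 181.014 = 1093.037 mg/L

1093.037 mg/L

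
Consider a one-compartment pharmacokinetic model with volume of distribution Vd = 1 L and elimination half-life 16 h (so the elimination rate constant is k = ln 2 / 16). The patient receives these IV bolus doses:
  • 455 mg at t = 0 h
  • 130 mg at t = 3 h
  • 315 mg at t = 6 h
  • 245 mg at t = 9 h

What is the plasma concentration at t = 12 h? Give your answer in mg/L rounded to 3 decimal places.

k = ln 2 / 16 = 0.04332 per h
Dose 1 (455 mg at t=0 h): 455·exp(−0.04332·12) = 270.545 mg/L
Dose 2 (130 mg at t=3 h): 130·exp(−0.04332·9) = 88.027 mg/L
Dose 3 (315 mg at t=6 h): 315·exp(−0.04332·6) = 242.898 mg/L
Dose 4 (245 mg at t=9 h): 245·exp(−0.04332·3) = 215.141 mg/L
C(12) = 270.545 + 88.027 + 242.898 + 215.141 = 816.610 mg/L

816.610 mg/L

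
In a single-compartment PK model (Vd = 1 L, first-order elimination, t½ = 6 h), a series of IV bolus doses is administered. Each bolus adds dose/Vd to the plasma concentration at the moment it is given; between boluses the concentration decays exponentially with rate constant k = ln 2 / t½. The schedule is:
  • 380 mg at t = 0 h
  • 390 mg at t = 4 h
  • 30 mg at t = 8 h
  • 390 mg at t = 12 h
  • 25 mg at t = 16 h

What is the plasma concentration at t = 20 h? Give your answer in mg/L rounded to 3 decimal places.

277.143 mg/L

k = ln 2 / 6 = 0.11552 per h
Dose 1 (380 mg at t=0 h): 380·exp(−0.11552·20) = 37.701 mg/L
Dose 2 (390 mg at t=4 h): 390·exp(−0.11552·16) = 61.421 mg/L
Dose 3 (30 mg at t=8 h): 30·exp(−0.11552·12) = 7.500 mg/L
Dose 4 (390 mg at t=12 h): 390·exp(−0.11552·8) = 154.772 mg/L
Dose 5 (25 mg at t=16 h): 25·exp(−0.11552·4) = 15.749 mg/L
C(20) = 37.701 + 61.421 + 7.500 + 154.772 + 15.749 = 277.143 mg/L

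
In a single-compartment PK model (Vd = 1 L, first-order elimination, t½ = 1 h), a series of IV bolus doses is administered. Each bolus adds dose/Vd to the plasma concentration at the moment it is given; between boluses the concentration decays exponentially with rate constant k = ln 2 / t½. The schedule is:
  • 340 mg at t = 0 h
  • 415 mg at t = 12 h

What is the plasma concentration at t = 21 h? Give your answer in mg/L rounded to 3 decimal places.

k = ln 2 / 1 = 0.69315 per h
Dose 1 (340 mg at t=0 h): 340·exp(−0.69315·21) = 0.000 mg/L
Dose 2 (415 mg at t=12 h): 415·exp(−0.69315·9) = 0.811 mg/L
C(21) = 0.000 + 0.811 = 0.811 mg/L

0.811 mg/L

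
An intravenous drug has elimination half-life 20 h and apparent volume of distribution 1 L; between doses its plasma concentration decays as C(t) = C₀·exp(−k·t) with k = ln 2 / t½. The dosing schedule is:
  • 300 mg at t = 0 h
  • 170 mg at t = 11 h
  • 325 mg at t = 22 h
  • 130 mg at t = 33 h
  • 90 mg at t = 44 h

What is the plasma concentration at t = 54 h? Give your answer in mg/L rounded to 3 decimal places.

318.107 mg/L

k = ln 2 / 20 = 0.03466 per h
Dose 1 (300 mg at t=0 h): 300·exp(−0.03466·54) = 46.168 mg/L
Dose 2 (170 mg at t=11 h): 170·exp(−0.03466·43) = 38.303 mg/L
Dose 3 (325 mg at t=22 h): 325·exp(−0.03466·32) = 107.210 mg/L
Dose 4 (130 mg at t=33 h): 130·exp(−0.03466·21) = 62.786 mg/L
Dose 5 (90 mg at t=44 h): 90·exp(−0.03466·10) = 63.640 mg/L
C(54) = 46.168 + 38.303 + 107.210 + 62.786 + 63.640 = 318.107 mg/L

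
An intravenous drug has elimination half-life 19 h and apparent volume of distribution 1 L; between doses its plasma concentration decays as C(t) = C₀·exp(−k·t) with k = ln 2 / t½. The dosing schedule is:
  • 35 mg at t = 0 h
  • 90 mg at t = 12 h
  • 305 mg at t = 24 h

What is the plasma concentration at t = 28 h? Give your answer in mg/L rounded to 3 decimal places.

326.394 mg/L

k = ln 2 / 19 = 0.03648 per h
Dose 1 (35 mg at t=0 h): 35·exp(−0.03648·28) = 12.602 mg/L
Dose 2 (90 mg at t=12 h): 90·exp(−0.03648·16) = 50.205 mg/L
Dose 3 (305 mg at t=24 h): 305·exp(−0.03648·4) = 263.588 mg/L
C(28) = 12.602 + 50.205 + 263.588 = 326.394 mg/L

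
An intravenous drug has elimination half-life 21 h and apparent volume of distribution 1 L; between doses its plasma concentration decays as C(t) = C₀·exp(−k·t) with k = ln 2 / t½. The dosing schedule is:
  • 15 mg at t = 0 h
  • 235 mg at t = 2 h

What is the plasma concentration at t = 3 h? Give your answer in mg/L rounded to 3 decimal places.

k = ln 2 / 21 = 0.03301 per h
Dose 1 (15 mg at t=0 h): 15·exp(−0.03301·3) = 13.586 mg/L
Dose 2 (235 mg at t=2 h): 235·exp(−0.03301·1) = 227.370 mg/L
C(3) = 13.586 + 227.370 = 240.956 mg/L

240.956 mg/L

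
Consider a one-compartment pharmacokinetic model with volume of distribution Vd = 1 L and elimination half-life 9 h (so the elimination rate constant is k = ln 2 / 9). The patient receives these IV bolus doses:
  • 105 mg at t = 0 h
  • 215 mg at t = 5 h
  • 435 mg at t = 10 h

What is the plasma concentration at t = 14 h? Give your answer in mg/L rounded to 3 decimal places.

462.888 mg/L

k = ln 2 / 9 = 0.07702 per h
Dose 1 (105 mg at t=0 h): 105·exp(−0.07702·14) = 35.721 mg/L
Dose 2 (215 mg at t=5 h): 215·exp(−0.07702·9) = 107.500 mg/L
Dose 3 (435 mg at t=10 h): 435·exp(−0.07702·4) = 319.667 mg/L
C(14) = 35.721 + 107.500 + 319.667 = 462.888 mg/L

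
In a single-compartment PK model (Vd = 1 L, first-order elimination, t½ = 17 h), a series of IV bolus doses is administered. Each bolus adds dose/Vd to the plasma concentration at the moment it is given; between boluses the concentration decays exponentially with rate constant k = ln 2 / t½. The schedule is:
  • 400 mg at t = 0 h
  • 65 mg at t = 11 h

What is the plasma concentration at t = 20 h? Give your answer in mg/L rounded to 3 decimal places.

k = ln 2 / 17 = 0.04077 per h
Dose 1 (400 mg at t=0 h): 400·exp(−0.04077·20) = 176.973 mg/L
Dose 2 (65 mg at t=11 h): 65·exp(−0.04077·9) = 45.034 mg/L
C(20) = 176.973 + 45.034 = 222.007 mg/L

222.007 mg/L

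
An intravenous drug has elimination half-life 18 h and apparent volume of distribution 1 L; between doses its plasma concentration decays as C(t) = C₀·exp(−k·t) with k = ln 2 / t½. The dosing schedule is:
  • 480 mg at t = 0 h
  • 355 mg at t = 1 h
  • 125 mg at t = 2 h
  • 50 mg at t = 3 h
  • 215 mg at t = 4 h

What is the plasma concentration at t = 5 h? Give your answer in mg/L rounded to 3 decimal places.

1064.789 mg/L

k = ln 2 / 18 = 0.03851 per h
Dose 1 (480 mg at t=0 h): 480·exp(−0.03851·5) = 395.933 mg/L
Dose 2 (355 mg at t=1 h): 355·exp(−0.03851·4) = 304.322 mg/L
Dose 3 (125 mg at t=2 h): 125·exp(−0.03851·3) = 111.362 mg/L
Dose 4 (50 mg at t=3 h): 50·exp(−0.03851·2) = 46.294 mg/L
Dose 5 (215 mg at t=4 h): 215·exp(−0.03851·1) = 206.878 mg/L
C(5) = 395.933 + 304.322 + 111.362 + 46.294 + 206.878 = 1064.789 mg/L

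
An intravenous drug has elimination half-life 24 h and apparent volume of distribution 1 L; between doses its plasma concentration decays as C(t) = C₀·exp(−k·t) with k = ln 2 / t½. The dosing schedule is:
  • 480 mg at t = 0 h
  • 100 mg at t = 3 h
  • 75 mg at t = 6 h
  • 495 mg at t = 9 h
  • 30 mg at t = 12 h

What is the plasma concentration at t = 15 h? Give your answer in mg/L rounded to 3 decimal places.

k = ln 2 / 24 = 0.02888 per h
Dose 1 (480 mg at t=0 h): 480·exp(−0.02888·15) = 311.241 mg/L
Dose 2 (100 mg at t=3 h): 100·exp(−0.02888·12) = 70.711 mg/L
Dose 3 (75 mg at t=6 h): 75·exp(−0.02888·9) = 57.833 mg/L
Dose 4 (495 mg at t=9 h): 495·exp(−0.02888·6) = 416.244 mg/L
Dose 5 (30 mg at t=12 h): 30·exp(−0.02888·3) = 27.510 mg/L
C(15) = 311.241 + 70.711 + 57.833 + 416.244 + 27.510 = 883.539 mg/L

883.539 mg/L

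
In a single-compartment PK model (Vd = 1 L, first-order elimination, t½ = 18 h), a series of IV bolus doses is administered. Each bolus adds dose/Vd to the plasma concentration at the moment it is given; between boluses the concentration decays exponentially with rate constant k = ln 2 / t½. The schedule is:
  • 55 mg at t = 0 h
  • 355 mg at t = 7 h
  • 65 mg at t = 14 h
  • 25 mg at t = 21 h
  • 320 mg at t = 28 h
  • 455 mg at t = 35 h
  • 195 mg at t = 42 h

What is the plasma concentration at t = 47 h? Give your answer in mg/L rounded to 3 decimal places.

713.944 mg/L

k = ln 2 / 18 = 0.03851 per h
Dose 1 (55 mg at t=0 h): 55·exp(−0.03851·47) = 9.002 mg/L
Dose 2 (355 mg at t=7 h): 355·exp(−0.03851·40) = 76.080 mg/L
Dose 3 (65 mg at t=14 h): 65·exp(−0.03851·33) = 18.240 mg/L
Dose 4 (25 mg at t=21 h): 25·exp(−0.03851·26) = 9.186 mg/L
Dose 5 (320 mg at t=28 h): 320·exp(−0.03851·19) = 153.956 mg/L
Dose 6 (455 mg at t=35 h): 455·exp(−0.03851·12) = 286.632 mg/L
Dose 7 (195 mg at t=42 h): 195·exp(−0.03851·5) = 160.848 mg/L
C(47) = 9.002 + 76.080 + 18.240 + 9.186 + 153.956 + 286.632 + 160.848 = 713.944 mg/L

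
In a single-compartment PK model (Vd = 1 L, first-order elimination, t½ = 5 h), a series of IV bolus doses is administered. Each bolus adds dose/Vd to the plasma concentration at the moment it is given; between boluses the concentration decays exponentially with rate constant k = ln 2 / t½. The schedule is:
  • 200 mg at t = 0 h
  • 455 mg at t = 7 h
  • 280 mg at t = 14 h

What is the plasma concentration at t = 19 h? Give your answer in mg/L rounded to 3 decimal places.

240.565 mg/L

k = ln 2 / 5 = 0.13863 per h
Dose 1 (200 mg at t=0 h): 200·exp(−0.13863·19) = 14.359 mg/L
Dose 2 (455 mg at t=7 h): 455·exp(−0.13863·12) = 86.206 mg/L
Dose 3 (280 mg at t=14 h): 280·exp(−0.13863·5) = 140.000 mg/L
C(19) = 14.359 + 86.206 + 140.000 = 240.565 mg/L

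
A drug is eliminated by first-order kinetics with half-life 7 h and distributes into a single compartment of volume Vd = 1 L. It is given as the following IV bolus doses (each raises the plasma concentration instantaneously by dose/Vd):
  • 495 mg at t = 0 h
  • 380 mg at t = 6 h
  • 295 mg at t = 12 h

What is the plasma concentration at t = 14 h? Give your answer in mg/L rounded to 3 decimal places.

k = ln 2 / 7 = 0.09902 per h
Dose 1 (495 mg at t=0 h): 495·exp(−0.09902·14) = 123.750 mg/L
Dose 2 (380 mg at t=6 h): 380·exp(−0.09902·8) = 172.087 mg/L
Dose 3 (295 mg at t=12 h): 295·exp(−0.09902·2) = 241.999 mg/L
C(14) = 123.750 + 172.087 + 241.999 = 537.836 mg/L

537.836 mg/L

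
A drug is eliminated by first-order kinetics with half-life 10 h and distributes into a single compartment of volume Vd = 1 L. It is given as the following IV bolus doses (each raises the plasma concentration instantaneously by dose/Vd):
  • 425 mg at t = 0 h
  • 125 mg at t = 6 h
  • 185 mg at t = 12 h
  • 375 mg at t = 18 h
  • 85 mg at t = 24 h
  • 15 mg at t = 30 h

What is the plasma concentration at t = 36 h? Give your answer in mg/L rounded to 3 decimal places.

k = ln 2 / 10 = 0.06931 per h
Dose 1 (425 mg at t=0 h): 425·exp(−0.06931·36) = 35.049 mg/L
Dose 2 (125 mg at t=6 h): 125·exp(−0.06931·30) = 15.625 mg/L
Dose 3 (185 mg at t=12 h): 185·exp(−0.06931·24) = 35.051 mg/L
Dose 4 (375 mg at t=18 h): 375·exp(−0.06931·18) = 107.690 mg/L
Dose 5 (85 mg at t=24 h): 85·exp(−0.06931·12) = 36.998 mg/L
Dose 6 (15 mg at t=30 h): 15·exp(−0.06931·6) = 9.896 mg/L
C(36) = 35.049 + 15.625 + 35.051 + 107.690 + 36.998 + 9.896 = 240.311 mg/L

240.311 mg/L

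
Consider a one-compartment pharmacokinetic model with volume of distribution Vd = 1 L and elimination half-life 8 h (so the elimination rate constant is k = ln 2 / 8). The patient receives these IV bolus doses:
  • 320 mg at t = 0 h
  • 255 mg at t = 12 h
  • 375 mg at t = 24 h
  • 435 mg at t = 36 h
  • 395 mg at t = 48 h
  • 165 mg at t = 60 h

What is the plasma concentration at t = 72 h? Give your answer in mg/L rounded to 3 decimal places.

134.829 mg/L

k = ln 2 / 8 = 0.08664 per h
Dose 1 (320 mg at t=0 h): 320·exp(−0.08664·72) = 0.625 mg/L
Dose 2 (255 mg at t=12 h): 255·exp(−0.08664·60) = 1.409 mg/L
Dose 3 (375 mg at t=24 h): 375·exp(−0.08664·48) = 5.859 mg/L
Dose 4 (435 mg at t=36 h): 435·exp(−0.08664·36) = 19.224 mg/L
Dose 5 (395 mg at t=48 h): 395·exp(−0.08664·24) = 49.375 mg/L
Dose 6 (165 mg at t=60 h): 165·exp(−0.08664·12) = 58.336 mg/L
C(72) = 0.625 + 1.409 + 5.859 + 19.224 + 49.375 + 58.336 = 134.829 mg/L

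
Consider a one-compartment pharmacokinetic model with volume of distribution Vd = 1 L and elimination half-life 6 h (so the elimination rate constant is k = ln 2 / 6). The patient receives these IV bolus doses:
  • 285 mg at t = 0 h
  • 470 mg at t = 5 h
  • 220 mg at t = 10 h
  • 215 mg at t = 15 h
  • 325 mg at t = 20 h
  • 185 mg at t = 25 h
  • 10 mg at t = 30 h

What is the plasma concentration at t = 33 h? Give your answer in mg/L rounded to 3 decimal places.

219.986 mg/L

k = ln 2 / 6 = 0.11552 per h
Dose 1 (285 mg at t=0 h): 285·exp(−0.11552·33) = 6.298 mg/L
Dose 2 (470 mg at t=5 h): 470·exp(−0.11552·28) = 18.505 mg/L
Dose 3 (220 mg at t=10 h): 220·exp(−0.11552·23) = 15.434 mg/L
Dose 4 (215 mg at t=15 h): 215·exp(−0.11552·18) = 26.875 mg/L
Dose 5 (325 mg at t=20 h): 325·exp(−0.11552·13) = 72.386 mg/L
Dose 6 (185 mg at t=25 h): 185·exp(−0.11552·8) = 73.417 mg/L
Dose 7 (10 mg at t=30 h): 10·exp(−0.11552·3) = 7.071 mg/L
C(33) = 6.298 + 18.505 + 15.434 + 26.875 + 72.386 + 73.417 + 7.071 = 219.986 mg/L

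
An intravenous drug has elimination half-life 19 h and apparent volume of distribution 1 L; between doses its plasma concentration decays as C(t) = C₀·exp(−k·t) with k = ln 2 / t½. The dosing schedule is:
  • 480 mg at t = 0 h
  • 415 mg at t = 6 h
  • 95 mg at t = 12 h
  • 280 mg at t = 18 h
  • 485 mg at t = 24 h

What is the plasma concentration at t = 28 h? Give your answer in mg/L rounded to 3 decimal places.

1025.371 mg/L

k = ln 2 / 19 = 0.03648 per h
Dose 1 (480 mg at t=0 h): 480·exp(−0.03648·28) = 172.830 mg/L
Dose 2 (415 mg at t=6 h): 415·exp(−0.03648·22) = 185.989 mg/L
Dose 3 (95 mg at t=12 h): 95·exp(−0.03648·16) = 52.994 mg/L
Dose 4 (280 mg at t=18 h): 280·exp(−0.03648·10) = 194.411 mg/L
Dose 5 (485 mg at t=24 h): 485·exp(−0.03648·4) = 419.148 mg/L
C(28) = 172.830 + 185.989 + 52.994 + 194.411 + 419.148 = 1025.371 mg/L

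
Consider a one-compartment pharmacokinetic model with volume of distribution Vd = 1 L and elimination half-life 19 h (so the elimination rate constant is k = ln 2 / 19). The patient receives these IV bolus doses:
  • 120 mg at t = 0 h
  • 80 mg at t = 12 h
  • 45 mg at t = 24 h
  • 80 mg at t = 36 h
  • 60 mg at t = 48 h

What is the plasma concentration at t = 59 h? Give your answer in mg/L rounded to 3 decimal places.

k = ln 2 / 19 = 0.03648 per h
Dose 1 (120 mg at t=0 h): 120·exp(−0.03648·59) = 13.945 mg/L
Dose 2 (80 mg at t=12 h): 80·exp(−0.03648·47) = 14.402 mg/L
Dose 3 (45 mg at t=24 h): 45·exp(−0.03648·35) = 12.551 mg/L
Dose 4 (80 mg at t=36 h): 80·exp(−0.03648·23) = 34.569 mg/L
Dose 5 (60 mg at t=48 h): 60·exp(−0.03648·11) = 40.167 mg/L
C(59) = 13.945 + 14.402 + 12.551 + 34.569 + 40.167 = 115.634 mg/L

115.634 mg/L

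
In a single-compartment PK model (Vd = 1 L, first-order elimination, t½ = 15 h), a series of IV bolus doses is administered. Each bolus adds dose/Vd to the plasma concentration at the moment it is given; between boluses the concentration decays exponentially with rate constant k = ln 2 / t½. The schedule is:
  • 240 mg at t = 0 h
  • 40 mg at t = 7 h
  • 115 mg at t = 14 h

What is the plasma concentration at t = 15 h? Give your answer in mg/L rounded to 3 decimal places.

k = ln 2 / 15 = 0.04621 per h
Dose 1 (240 mg at t=0 h): 240·exp(−0.04621·15) = 120.000 mg/L
Dose 2 (40 mg at t=7 h): 40·exp(−0.04621·8) = 27.638 mg/L
Dose 3 (115 mg at t=14 h): 115·exp(−0.04621·1) = 109.807 mg/L
C(15) = 120.000 + 27.638 + 109.807 = 257.445 mg/L

257.445 mg/L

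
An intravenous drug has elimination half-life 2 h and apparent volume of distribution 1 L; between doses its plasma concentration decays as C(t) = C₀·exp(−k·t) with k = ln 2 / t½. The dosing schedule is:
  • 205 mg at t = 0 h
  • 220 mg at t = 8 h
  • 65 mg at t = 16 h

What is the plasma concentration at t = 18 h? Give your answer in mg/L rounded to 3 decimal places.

k = ln 2 / 2 = 0.34657 per h
Dose 1 (205 mg at t=0 h): 205·exp(−0.34657·18) = 0.400 mg/L
Dose 2 (220 mg at t=8 h): 220·exp(−0.34657·10) = 6.875 mg/L
Dose 3 (65 mg at t=16 h): 65·exp(−0.34657·2) = 32.500 mg/L
C(18) = 0.400 + 6.875 + 32.500 = 39.775 mg/L

39.775 mg/L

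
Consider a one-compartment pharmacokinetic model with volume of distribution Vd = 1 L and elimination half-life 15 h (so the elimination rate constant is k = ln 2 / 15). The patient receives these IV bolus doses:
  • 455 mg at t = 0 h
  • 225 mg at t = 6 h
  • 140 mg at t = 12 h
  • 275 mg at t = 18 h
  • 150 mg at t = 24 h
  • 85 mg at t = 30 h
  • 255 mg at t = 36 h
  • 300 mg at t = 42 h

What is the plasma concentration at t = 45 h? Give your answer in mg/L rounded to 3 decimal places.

732.170 mg/L

k = ln 2 / 15 = 0.04621 per h
Dose 1 (455 mg at t=0 h): 455·exp(−0.04621·45) = 56.875 mg/L
Dose 2 (225 mg at t=6 h): 225·exp(−0.04621·39) = 37.111 mg/L
Dose 3 (140 mg at t=12 h): 140·exp(−0.04621·33) = 30.469 mg/L
Dose 4 (275 mg at t=18 h): 275·exp(−0.04621·27) = 78.973 mg/L
Dose 5 (150 mg at t=24 h): 150·exp(−0.04621·21) = 56.839 mg/L
Dose 6 (85 mg at t=30 h): 85·exp(−0.04621·15) = 42.500 mg/L
Dose 7 (255 mg at t=36 h): 255·exp(−0.04621·9) = 168.237 mg/L
Dose 8 (300 mg at t=42 h): 300·exp(−0.04621·3) = 261.165 mg/L
C(45) = 56.875 + 37.111 + 30.469 + 78.973 + 56.839 + 42.500 + 168.237 + 261.165 = 732.170 mg/L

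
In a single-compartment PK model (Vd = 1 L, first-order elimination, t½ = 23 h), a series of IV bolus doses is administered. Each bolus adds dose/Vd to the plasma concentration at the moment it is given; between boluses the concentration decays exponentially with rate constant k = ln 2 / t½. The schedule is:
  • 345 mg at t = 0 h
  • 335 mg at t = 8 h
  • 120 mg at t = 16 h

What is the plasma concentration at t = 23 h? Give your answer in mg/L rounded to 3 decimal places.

482.844 mg/L

k = ln 2 / 23 = 0.03014 per h
Dose 1 (345 mg at t=0 h): 345·exp(−0.03014·23) = 172.500 mg/L
Dose 2 (335 mg at t=8 h): 335·exp(−0.03014·15) = 213.167 mg/L
Dose 3 (120 mg at t=16 h): 120·exp(−0.03014·7) = 97.177 mg/L
C(23) = 172.500 + 213.167 + 97.177 = 482.844 mg/L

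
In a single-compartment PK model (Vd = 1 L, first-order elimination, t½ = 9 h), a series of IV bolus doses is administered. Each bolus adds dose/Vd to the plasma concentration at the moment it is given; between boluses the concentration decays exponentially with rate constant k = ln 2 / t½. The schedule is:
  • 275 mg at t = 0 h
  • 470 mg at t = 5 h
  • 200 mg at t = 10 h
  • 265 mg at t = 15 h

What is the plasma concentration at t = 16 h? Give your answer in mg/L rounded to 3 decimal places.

653.000 mg/L

k = ln 2 / 9 = 0.07702 per h
Dose 1 (275 mg at t=0 h): 275·exp(−0.07702·16) = 80.199 mg/L
Dose 2 (470 mg at t=5 h): 470·exp(−0.07702·11) = 201.452 mg/L
Dose 3 (200 mg at t=10 h): 200·exp(−0.07702·6) = 125.992 mg/L
Dose 4 (265 mg at t=15 h): 265·exp(−0.07702·1) = 245.357 mg/L
C(16) = 80.199 + 201.452 + 125.992 + 245.357 = 653.000 mg/L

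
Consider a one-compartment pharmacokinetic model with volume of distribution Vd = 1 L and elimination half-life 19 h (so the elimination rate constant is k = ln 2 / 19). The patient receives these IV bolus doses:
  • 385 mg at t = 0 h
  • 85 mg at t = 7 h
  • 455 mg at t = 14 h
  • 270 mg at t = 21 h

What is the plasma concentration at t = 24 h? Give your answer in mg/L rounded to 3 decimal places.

k = ln 2 / 19 = 0.03648 per h
Dose 1 (385 mg at t=0 h): 385·exp(−0.03648·24) = 160.403 mg/L
Dose 2 (85 mg at t=7 h): 85·exp(−0.03648·17) = 45.717 mg/L
Dose 3 (455 mg at t=14 h): 455·exp(−0.03648·10) = 315.918 mg/L
Dose 4 (270 mg at t=21 h): 270·exp(−0.03648·3) = 242.010 mg/L
C(24) = 160.403 + 45.717 + 315.918 + 242.010 = 764.048 mg/L

764.048 mg/L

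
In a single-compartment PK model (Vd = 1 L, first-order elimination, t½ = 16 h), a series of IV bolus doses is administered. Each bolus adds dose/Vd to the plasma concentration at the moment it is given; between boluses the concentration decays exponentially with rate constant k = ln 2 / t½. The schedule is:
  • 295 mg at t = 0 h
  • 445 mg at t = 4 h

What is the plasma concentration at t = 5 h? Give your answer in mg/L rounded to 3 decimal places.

k = ln 2 / 16 = 0.04332 per h
Dose 1 (295 mg at t=0 h): 295·exp(−0.04332·5) = 237.547 mg/L
Dose 2 (445 mg at t=4 h): 445·exp(−0.04332·1) = 426.133 mg/L
C(5) = 237.547 + 426.133 = 663.681 mg/L

663.681 mg/L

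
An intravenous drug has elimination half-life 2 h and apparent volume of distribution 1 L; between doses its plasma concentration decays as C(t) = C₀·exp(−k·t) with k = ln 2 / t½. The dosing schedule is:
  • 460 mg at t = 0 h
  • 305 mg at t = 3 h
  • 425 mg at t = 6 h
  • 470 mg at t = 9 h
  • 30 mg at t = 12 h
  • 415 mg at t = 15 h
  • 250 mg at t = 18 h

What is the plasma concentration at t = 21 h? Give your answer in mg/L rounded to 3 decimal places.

152.194 mg/L

k = ln 2 / 2 = 0.34657 per h
Dose 1 (460 mg at t=0 h): 460·exp(−0.34657·21) = 0.318 mg/L
Dose 2 (305 mg at t=3 h): 305·exp(−0.34657·18) = 0.596 mg/L
Dose 3 (425 mg at t=6 h): 425·exp(−0.34657·15) = 2.348 mg/L
Dose 4 (470 mg at t=9 h): 470·exp(−0.34657·12) = 7.344 mg/L
Dose 5 (30 mg at t=12 h): 30·exp(−0.34657·9) = 1.326 mg/L
Dose 6 (415 mg at t=15 h): 415·exp(−0.34657·6) = 51.875 mg/L
Dose 7 (250 mg at t=18 h): 250·exp(−0.34657·3) = 88.388 mg/L
C(21) = 0.318 + 0.596 + 2.348 + 7.344 + 1.326 + 51.875 + 88.388 = 152.194 mg/L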